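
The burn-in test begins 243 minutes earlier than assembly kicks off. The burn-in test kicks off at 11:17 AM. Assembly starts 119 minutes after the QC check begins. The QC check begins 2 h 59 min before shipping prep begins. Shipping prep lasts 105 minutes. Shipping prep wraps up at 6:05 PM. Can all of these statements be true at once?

Yes

Shipping prep starts at 6:05 PM − 105 min = 4:20 PM.
The QC check starts at 4:20 PM − 179 min = 1:21 PM.
Assembly starts at 1:21 PM + 119 min = 3:20 PM.
The burn-in test starts at 3:20 PM − 243 min = 11:17 AM.
That matches the stated 11:17 AM, so the schedule is consistent.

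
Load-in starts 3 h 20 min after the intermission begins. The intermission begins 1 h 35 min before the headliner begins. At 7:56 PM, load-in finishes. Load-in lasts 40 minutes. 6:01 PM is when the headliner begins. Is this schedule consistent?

The intermission starts at 6:01 PM − 95 min = 4:26 PM.
Load-in starts at 4:26 PM + 200 min = 7:46 PM.
Load-in ends at 7:46 PM + 40 min = 8:26 PM.
But load-in is also said to end at 7:56 PM — a 30-minute conflict.

No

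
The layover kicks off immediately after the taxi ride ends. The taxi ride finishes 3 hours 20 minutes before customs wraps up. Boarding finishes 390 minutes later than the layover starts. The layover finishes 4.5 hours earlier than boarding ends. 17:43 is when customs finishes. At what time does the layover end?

16:23

The taxi ride ends at 17:43 − 200 min = 14:23.
So the layover starts at 14:23.
Boarding ends at 14:23 + 390 min = 20:53.
The layover ends at 20:53 − 270 min = 16:23.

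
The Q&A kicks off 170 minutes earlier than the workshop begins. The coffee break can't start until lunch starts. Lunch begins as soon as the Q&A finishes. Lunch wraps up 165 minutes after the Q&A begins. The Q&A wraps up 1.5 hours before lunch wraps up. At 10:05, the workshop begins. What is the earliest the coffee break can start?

The Q&A starts at 10:05 − 170 min = 07:15.
Lunch ends at 07:15 + 165 min = 10:00.
The Q&A ends at 10:00 − 90 min = 08:30.
So lunch starts at 08:30.
The coffee break is bounded by lunch, so the earliest it can start is 08:30.

08:30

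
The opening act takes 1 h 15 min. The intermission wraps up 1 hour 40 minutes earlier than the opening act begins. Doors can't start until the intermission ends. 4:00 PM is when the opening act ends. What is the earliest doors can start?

1:05 PM

The opening act starts at 4:00 PM − 75 min = 2:45 PM.
The intermission ends at 2:45 PM − 100 min = 1:05 PM.
Doors is bounded by the intermission, so the earliest it can start is 1:05 PM.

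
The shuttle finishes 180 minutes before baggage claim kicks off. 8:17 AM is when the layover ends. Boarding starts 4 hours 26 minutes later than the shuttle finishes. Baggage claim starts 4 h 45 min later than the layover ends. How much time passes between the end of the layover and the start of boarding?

Baggage claim starts at 8:17 AM + 285 min = 1:02 PM.
The shuttle ends at 1:02 PM − 180 min = 10:02 AM.
Boarding starts at 10:02 AM + 266 min = 2:28 PM.
From 8:17 AM to 2:28 PM is 371 minutes.

371 minutes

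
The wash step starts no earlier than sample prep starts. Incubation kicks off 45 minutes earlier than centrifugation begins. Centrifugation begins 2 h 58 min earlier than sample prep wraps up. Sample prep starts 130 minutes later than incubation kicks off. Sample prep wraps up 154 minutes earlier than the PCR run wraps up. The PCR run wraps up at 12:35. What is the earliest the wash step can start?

Sample prep ends at 12:35 − 154 min = 10:01.
Centrifugation starts at 10:01 − 178 min = 07:03.
Incubation starts at 07:03 − 45 min = 06:18.
Sample prep starts at 06:18 + 130 min = 08:28.
The wash step is bounded by sample prep, so the earliest it can start is 08:28.

08:28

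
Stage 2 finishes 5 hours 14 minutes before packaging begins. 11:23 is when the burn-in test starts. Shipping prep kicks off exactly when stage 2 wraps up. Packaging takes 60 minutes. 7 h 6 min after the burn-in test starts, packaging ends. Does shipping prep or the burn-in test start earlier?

the burn-in test

Packaging ends at 11:23 + 426 min = 18:29.
Packaging starts at 18:29 − 60 min = 17:29.
Stage 2 ends at 17:29 − 314 min = 12:15.
So shipping prep starts at 12:15.
Shipping prep starts at 12:15 and the burn-in test starts at 11:23, so the burn-in test is first.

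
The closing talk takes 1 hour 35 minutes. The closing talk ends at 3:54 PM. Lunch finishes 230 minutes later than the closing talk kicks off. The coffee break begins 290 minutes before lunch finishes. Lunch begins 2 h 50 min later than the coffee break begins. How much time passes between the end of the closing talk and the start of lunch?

15 minutes

The closing talk starts at 3:54 PM − 95 min = 2:19 PM.
Lunch ends at 2:19 PM + 230 min = 6:09 PM.
The coffee break starts at 6:09 PM − 290 min = 1:19 PM.
Lunch starts at 1:19 PM + 170 min = 4:09 PM.
From 3:54 PM to 4:09 PM is 15 minutes.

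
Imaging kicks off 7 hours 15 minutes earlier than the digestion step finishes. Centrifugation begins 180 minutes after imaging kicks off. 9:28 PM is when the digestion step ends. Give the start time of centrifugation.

5:13 PM

Imaging starts at 9:28 PM − 435 min = 2:13 PM.
Centrifugation starts at 2:13 PM + 180 min = 5:13 PM.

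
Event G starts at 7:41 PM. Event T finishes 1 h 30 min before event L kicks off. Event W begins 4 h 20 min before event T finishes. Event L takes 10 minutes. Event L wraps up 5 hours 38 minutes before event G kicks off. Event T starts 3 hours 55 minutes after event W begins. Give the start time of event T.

11:58 AM

Event L ends at 7:41 PM − 338 min = 2:03 PM.
Event L starts at 2:03 PM − 10 min = 1:53 PM.
Event T ends at 1:53 PM − 90 min = 12:23 PM.
Event W starts at 12:23 PM − 260 min = 8:03 AM.
Event T starts at 8:03 AM + 235 min = 11:58 AM.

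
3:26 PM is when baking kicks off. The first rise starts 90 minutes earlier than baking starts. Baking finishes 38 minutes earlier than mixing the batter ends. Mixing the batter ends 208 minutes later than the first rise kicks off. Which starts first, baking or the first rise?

the first rise

The first rise starts at 3:26 PM − 90 min = 1:56 PM.
Baking starts at 3:26 PM and the first rise starts at 1:56 PM, so the first rise is first.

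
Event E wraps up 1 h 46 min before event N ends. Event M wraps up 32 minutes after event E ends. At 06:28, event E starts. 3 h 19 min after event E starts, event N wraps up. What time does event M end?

Event N ends at 06:28 + 199 min = 09:47.
Event E ends at 09:47 − 106 min = 08:01.
Event M ends at 08:01 + 32 min = 08:33.

08:33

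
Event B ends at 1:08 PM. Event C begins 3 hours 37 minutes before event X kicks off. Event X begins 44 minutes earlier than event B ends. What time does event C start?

Event X starts at 1:08 PM − 44 min = 12:24 PM.
Event C starts at 12:24 PM − 217 min = 8:47 AM.

8:47 AM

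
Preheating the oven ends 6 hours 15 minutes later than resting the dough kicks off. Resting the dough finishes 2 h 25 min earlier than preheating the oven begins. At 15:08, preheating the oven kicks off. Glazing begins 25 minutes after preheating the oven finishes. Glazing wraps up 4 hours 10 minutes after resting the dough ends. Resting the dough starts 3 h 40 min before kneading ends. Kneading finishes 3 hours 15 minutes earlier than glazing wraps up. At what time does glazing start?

16:38

Resting the dough ends at 15:08 − 145 min = 12:43.
Glazing ends at 12:43 + 250 min = 16:53.
Kneading ends at 16:53 − 195 min = 13:38.
Resting the dough starts at 13:38 − 220 min = 09:58.
Preheating the oven ends at 09:58 + 375 min = 16:13.
Glazing starts at 16:13 + 25 min = 16:38.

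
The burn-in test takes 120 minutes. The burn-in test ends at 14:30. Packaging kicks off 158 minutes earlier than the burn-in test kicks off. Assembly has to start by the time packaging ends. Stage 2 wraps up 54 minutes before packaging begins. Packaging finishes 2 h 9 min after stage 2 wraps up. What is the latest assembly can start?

11:07

The burn-in test starts at 14:30 − 120 min = 12:30.
Packaging starts at 12:30 − 158 min = 09:52.
Stage 2 ends at 09:52 − 54 min = 08:58.
Packaging ends at 08:58 + 129 min = 11:07.
Assembly is bounded by packaging, so the latest it can start is 11:07.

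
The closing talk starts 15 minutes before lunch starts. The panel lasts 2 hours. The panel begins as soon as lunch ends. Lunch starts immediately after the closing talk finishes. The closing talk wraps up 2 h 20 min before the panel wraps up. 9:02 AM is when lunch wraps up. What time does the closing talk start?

8:27 AM

The panel starts at 9:02 AM.
The panel ends at 9:02 AM + 120 min = 11:02 AM.
The closing talk ends at 11:02 AM − 140 min = 8:42 AM.
So lunch starts at 8:42 AM.
The closing talk starts at 8:42 AM − 15 min = 8:27 AM.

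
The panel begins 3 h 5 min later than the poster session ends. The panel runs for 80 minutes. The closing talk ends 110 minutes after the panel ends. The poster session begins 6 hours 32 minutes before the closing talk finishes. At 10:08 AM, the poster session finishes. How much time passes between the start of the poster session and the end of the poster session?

17 minutes

The panel starts at 10:08 AM + 185 min = 1:13 PM.
The panel ends at 1:13 PM + 80 min = 2:33 PM.
The closing talk ends at 2:33 PM + 110 min = 4:23 PM.
The poster session starts at 4:23 PM − 392 min = 9:51 AM.
From 9:51 AM to 10:08 AM is 17 minutes.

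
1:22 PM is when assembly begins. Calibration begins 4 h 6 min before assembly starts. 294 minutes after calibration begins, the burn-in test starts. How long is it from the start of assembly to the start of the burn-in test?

Calibration starts at 1:22 PM − 246 min = 9:16 AM.
The burn-in test starts at 9:16 AM + 294 min = 2:10 PM.
From 1:22 PM to 2:10 PM is 48 minutes.

48 minutes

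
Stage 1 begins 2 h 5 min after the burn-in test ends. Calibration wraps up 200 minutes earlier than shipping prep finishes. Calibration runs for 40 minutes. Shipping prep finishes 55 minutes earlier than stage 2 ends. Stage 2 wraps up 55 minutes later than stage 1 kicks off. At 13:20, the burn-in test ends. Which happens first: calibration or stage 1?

calibration

Stage 1 starts at 13:20 + 125 min = 15:25.
Stage 2 ends at 15:25 + 55 min = 16:20.
Shipping prep ends at 16:20 − 55 min = 15:25.
Calibration ends at 15:25 − 200 min = 12:05.
Calibration starts at 12:05 − 40 min = 11:25.
Calibration starts at 11:25 and stage 1 starts at 15:25, so calibration is first.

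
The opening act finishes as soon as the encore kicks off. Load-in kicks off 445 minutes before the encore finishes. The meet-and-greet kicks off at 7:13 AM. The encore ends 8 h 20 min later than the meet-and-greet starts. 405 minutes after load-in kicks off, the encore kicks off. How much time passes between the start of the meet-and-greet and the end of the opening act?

7 h 40 min

The encore ends at 7:13 AM + 500 min = 3:33 PM.
Load-in starts at 3:33 PM − 445 min = 8:08 AM.
The encore starts at 8:08 AM + 405 min = 2:53 PM.
So the opening act ends at 2:53 PM.
From 7:13 AM to 2:53 PM is 7 h 40 min.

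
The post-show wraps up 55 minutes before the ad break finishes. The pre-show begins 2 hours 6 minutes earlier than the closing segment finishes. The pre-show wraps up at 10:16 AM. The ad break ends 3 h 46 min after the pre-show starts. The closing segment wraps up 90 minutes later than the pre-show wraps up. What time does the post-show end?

12:31 PM

The closing segment ends at 10:16 AM + 90 min = 11:46 AM.
The pre-show starts at 11:46 AM − 126 min = 9:40 AM.
The ad break ends at 9:40 AM + 226 min = 1:26 PM.
The post-show ends at 1:26 PM − 55 min = 12:31 PM.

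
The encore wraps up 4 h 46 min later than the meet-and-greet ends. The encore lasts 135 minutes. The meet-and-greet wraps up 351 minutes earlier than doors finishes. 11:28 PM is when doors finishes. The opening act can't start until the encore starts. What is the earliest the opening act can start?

The meet-and-greet ends at 11:28 PM − 351 min = 5:37 PM.
The encore ends at 5:37 PM + 286 min = 10:23 PM.
The encore starts at 10:23 PM − 135 min = 8:08 PM.
The opening act is bounded by the encore, so the earliest it can start is 8:08 PM.

8:08 PM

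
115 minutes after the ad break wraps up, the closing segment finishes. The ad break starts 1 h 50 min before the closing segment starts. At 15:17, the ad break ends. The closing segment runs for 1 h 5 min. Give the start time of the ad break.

The closing segment ends at 15:17 + 115 min = 17:12.
The closing segment starts at 17:12 − 65 min = 16:07.
The ad break starts at 16:07 − 110 min = 14:17.

14:17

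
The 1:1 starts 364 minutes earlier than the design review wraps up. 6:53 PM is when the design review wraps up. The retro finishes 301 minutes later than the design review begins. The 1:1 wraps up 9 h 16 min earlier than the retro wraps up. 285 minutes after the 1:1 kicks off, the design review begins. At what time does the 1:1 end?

1:19 PM

The 1:1 starts at 6:53 PM − 364 min = 12:49 PM.
The design review starts at 12:49 PM + 285 min = 5:34 PM.
The retro ends at 5:34 PM + 301 min = 10:35 PM.
The 1:1 ends at 10:35 PM − 556 min = 1:19 PM.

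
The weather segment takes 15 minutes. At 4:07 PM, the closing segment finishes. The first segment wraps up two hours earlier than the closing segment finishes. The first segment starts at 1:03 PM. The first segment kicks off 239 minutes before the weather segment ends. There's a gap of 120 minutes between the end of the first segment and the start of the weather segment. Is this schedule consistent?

No

The first segment ends at 4:07 PM − 120 min = 2:07 PM.
The weather segment starts at 2:07 PM + 120 min = 4:07 PM.
The weather segment ends at 4:07 PM + 15 min = 4:22 PM.
The first segment starts at 4:22 PM − 239 min = 12:23 PM.
But the first segment is also said to start at 1:03 PM — a 40-minute conflict.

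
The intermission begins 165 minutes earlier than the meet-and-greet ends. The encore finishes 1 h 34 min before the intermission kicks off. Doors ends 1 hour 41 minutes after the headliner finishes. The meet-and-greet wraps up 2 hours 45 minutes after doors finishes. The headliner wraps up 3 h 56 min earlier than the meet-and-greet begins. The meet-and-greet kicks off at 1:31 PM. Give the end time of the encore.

9:42 AM

The headliner ends at 1:31 PM − 236 min = 9:35 AM.
Doors ends at 9:35 AM + 101 min = 11:16 AM.
The meet-and-greet ends at 11:16 AM + 165 min = 2:01 PM.
The intermission starts at 2:01 PM − 165 min = 11:16 AM.
The encore ends at 11:16 AM − 94 min = 9:42 AM.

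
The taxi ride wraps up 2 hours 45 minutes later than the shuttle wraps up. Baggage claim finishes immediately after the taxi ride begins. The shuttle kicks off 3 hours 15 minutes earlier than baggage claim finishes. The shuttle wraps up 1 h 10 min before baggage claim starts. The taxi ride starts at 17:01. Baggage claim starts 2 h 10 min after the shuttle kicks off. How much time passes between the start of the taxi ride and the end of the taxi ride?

Baggage claim ends at 17:01.
The shuttle starts at 17:01 − 195 min = 13:46.
Baggage claim starts at 13:46 + 130 min = 15:56.
The shuttle ends at 15:56 − 70 min = 14:46.
The taxi ride ends at 14:46 + 165 min = 17:31.
From 17:01 to 17:31 is 0.5 hours.

0.5 hours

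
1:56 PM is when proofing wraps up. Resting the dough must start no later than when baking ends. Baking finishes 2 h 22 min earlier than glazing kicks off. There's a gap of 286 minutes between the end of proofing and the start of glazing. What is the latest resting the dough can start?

Glazing starts at 1:56 PM + 286 min = 6:42 PM.
Baking ends at 6:42 PM − 142 min = 4:20 PM.
Resting the dough is bounded by baking, so the latest it can start is 4:20 PM.

4:20 PM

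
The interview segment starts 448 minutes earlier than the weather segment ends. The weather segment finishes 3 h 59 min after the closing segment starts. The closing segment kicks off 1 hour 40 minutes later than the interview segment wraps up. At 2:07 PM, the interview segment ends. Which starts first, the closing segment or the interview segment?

the interview segment

The closing segment starts at 2:07 PM + 100 min = 3:47 PM.
The weather segment ends at 3:47 PM + 239 min = 7:46 PM.
The interview segment starts at 7:46 PM − 448 min = 12:18 PM.
The closing segment starts at 3:47 PM and the interview segment starts at 12:18 PM, so the interview segment is first.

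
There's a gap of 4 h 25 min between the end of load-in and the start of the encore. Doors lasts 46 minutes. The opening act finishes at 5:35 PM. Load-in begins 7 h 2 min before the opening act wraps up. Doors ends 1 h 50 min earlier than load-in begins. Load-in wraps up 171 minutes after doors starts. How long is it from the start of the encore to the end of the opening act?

Load-in starts at 5:35 PM − 422 min = 10:33 AM.
Doors ends at 10:33 AM − 110 min = 8:43 AM.
Doors starts at 8:43 AM − 46 min = 7:57 AM.
Load-in ends at 7:57 AM + 171 min = 10:48 AM.
The encore starts at 10:48 AM + 265 min = 3:13 PM.
From 3:13 PM to 5:35 PM is 2 h 22 min.

2 h 22 min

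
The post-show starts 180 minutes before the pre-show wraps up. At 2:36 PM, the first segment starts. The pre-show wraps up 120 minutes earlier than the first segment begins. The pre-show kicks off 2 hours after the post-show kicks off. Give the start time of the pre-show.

The pre-show ends at 2:36 PM − 120 min = 12:36 PM.
The post-show starts at 12:36 PM − 180 min = 9:36 AM.
The pre-show starts at 9:36 AM + 120 min = 11:36 AM.

11:36 AM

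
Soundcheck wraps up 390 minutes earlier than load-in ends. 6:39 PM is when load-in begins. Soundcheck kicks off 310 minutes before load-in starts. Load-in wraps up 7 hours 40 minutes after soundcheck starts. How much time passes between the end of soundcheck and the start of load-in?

Soundcheck starts at 6:39 PM − 310 min = 1:29 PM.
Load-in ends at 1:29 PM + 460 min = 9:09 PM.
Soundcheck ends at 9:09 PM − 390 min = 2:39 PM.
From 2:39 PM to 6:39 PM is 4 hours.

4 hours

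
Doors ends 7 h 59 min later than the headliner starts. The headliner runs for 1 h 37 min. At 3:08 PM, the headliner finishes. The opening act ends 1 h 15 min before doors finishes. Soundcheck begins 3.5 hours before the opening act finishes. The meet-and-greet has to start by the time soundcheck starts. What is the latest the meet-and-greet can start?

4:45 PM

The headliner starts at 3:08 PM − 97 min = 1:31 PM.
Doors ends at 1:31 PM + 479 min = 9:30 PM.
The opening act ends at 9:30 PM − 75 min = 8:15 PM.
Soundcheck starts at 8:15 PM − 210 min = 4:45 PM.
The meet-and-greet is bounded by soundcheck, so the latest it can start is 4:45 PM.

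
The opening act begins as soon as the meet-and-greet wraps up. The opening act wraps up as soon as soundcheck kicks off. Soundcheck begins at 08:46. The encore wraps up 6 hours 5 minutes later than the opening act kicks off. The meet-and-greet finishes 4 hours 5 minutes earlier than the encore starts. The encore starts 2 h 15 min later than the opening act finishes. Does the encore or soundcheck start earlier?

The opening act ends at 08:46.
The encore starts at 08:46 + 135 min = 11:01.
The encore starts at 11:01 and soundcheck starts at 08:46, so soundcheck is first.

soundcheck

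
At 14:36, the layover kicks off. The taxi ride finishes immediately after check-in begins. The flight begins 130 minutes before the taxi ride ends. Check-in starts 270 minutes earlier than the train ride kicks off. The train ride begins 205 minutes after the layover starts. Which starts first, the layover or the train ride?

The train ride starts at 14:36 + 205 min = 18:01.
The layover starts at 14:36 and the train ride starts at 18:01, so the layover is first.

the layover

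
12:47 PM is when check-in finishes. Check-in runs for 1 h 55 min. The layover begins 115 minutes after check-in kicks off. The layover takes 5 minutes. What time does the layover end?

Check-in starts at 12:47 PM − 115 min = 10:52 AM.
The layover starts at 10:52 AM + 115 min = 12:47 PM.
The layover ends at 12:47 PM + 5 min = 12:52 PM.

12:52 PM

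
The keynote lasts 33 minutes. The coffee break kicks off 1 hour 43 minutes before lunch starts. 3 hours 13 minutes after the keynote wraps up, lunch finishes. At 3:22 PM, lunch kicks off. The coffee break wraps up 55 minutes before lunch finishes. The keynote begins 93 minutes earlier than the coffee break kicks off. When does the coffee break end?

The coffee break starts at 3:22 PM − 103 min = 1:39 PM.
The keynote starts at 1:39 PM − 93 min = 12:06 PM.
The keynote ends at 12:06 PM + 33 min = 12:39 PM.
Lunch ends at 12:39 PM + 193 min = 3:52 PM.
The coffee break ends at 3:52 PM − 55 min = 2:57 PM.

2:57 PM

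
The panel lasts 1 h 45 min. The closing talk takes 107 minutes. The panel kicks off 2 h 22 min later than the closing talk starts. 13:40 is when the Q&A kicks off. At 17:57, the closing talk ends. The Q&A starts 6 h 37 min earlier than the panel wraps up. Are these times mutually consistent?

Yes

The closing talk starts at 17:57 − 107 min = 16:10.
The panel starts at 16:10 + 142 min = 18:32.
The panel ends at 18:32 + 105 min = 20:17.
The Q&A starts at 20:17 − 397 min = 13:40.
That matches the stated 13:40, so the schedule is consistent.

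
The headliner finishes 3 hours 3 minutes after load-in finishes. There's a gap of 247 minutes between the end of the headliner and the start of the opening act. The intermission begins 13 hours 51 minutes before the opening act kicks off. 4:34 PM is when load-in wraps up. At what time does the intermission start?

The headliner ends at 4:34 PM + 183 min = 7:37 PM.
The opening act starts at 7:37 PM + 247 min = 11:44 PM.
The intermission starts at 11:44 PM − 831 min = 9:53 AM.

9:53 AM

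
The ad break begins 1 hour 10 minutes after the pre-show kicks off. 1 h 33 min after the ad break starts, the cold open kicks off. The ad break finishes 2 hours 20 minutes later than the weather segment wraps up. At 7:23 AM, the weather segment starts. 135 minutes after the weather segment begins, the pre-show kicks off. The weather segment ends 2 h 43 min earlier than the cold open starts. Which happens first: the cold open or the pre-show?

The pre-show starts at 7:23 AM + 135 min = 9:38 AM.
The ad break starts at 9:38 AM + 70 min = 10:48 AM.
The cold open starts at 10:48 AM + 93 min = 12:21 PM.
The cold open starts at 12:21 PM and the pre-show starts at 9:38 AM, so the pre-show is first.

the pre-show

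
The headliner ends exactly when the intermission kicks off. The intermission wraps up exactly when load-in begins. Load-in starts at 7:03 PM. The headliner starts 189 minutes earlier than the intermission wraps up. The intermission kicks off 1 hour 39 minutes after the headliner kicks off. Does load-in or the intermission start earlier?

the intermission

The intermission ends at 7:03 PM.
The headliner starts at 7:03 PM − 189 min = 3:54 PM.
The intermission starts at 3:54 PM + 99 min = 5:33 PM.
Load-in starts at 7:03 PM and the intermission starts at 5:33 PM, so the intermission is first.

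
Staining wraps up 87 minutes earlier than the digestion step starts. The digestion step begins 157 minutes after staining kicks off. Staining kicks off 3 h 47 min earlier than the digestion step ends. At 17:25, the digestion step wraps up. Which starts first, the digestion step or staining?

staining

Staining starts at 17:25 − 227 min = 13:38.
The digestion step starts at 13:38 + 157 min = 16:15.
The digestion step starts at 16:15 and staining starts at 13:38, so staining is first.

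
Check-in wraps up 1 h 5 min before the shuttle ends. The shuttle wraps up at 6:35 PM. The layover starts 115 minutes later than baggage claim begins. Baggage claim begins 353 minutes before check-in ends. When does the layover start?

1:32 PM

Check-in ends at 6:35 PM − 65 min = 5:30 PM.
Baggage claim starts at 5:30 PM − 353 min = 11:37 AM.
The layover starts at 11:37 AM + 115 min = 1:32 PM.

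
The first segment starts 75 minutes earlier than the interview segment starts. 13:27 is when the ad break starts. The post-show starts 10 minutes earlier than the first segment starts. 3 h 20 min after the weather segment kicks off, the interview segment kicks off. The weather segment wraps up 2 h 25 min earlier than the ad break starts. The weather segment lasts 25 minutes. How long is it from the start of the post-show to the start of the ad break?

55 minutes

The weather segment ends at 13:27 − 145 min = 11:02.
The weather segment starts at 11:02 − 25 min = 10:37.
The interview segment starts at 10:37 + 200 min = 13:57.
The first segment starts at 13:57 − 75 min = 12:42.
The post-show starts at 12:42 − 10 min = 12:32.
From 12:32 to 13:27 is 55 minutes.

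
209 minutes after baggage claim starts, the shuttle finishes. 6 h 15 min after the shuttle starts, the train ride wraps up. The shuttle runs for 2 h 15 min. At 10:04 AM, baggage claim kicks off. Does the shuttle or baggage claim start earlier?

The shuttle ends at 10:04 AM + 209 min = 1:33 PM.
The shuttle starts at 1:33 PM − 135 min = 11:18 AM.
The shuttle starts at 11:18 AM and baggage claim starts at 10:04 AM, so baggage claim is first.

baggage claim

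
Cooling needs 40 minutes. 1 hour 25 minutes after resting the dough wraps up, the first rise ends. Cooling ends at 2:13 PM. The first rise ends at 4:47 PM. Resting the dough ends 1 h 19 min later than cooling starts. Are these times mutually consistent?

No

Cooling starts at 2:13 PM − 40 min = 1:33 PM.
Resting the dough ends at 1:33 PM + 79 min = 2:52 PM.
The first rise ends at 2:52 PM + 85 min = 4:17 PM.
But the first rise is also said to end at 4:47 PM — a 30-minute conflict.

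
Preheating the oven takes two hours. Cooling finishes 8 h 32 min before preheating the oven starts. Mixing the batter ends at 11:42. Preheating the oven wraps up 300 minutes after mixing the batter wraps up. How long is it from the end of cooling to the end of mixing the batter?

Preheating the oven ends at 11:42 + 300 min = 16:42.
Preheating the oven starts at 16:42 − 120 min = 14:42.
Cooling ends at 14:42 − 512 min = 06:10.
From 06:10 to 11:42 is 332 minutes.

332 minutes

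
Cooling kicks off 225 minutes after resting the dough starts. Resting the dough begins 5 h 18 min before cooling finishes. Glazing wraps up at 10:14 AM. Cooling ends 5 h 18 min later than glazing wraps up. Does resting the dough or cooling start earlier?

resting the dough

Cooling ends at 10:14 AM + 318 min = 3:32 PM.
Resting the dough starts at 3:32 PM − 318 min = 10:14 AM.
Cooling starts at 10:14 AM + 225 min = 1:59 PM.
Resting the dough starts at 10:14 AM and cooling starts at 1:59 PM, so resting the dough is first.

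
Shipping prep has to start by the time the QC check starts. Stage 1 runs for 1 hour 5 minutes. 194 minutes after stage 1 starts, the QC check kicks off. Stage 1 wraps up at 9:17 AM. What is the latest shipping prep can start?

11:26 AM

Stage 1 starts at 9:17 AM − 65 min = 8:12 AM.
The QC check starts at 8:12 AM + 194 min = 11:26 AM.
Shipping prep is bounded by the QC check, so the latest it can start is 11:26 AM.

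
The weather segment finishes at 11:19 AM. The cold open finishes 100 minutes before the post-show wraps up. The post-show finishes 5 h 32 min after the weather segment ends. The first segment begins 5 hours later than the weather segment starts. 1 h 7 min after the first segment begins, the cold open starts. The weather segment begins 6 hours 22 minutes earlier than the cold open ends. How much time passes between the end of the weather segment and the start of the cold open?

217 minutes

The post-show ends at 11:19 AM + 332 min = 4:51 PM.
The cold open ends at 4:51 PM − 100 min = 3:11 PM.
The weather segment starts at 3:11 PM − 382 min = 8:49 AM.
The first segment starts at 8:49 AM + 300 min = 1:49 PM.
The cold open starts at 1:49 PM + 67 min = 2:56 PM.
From 11:19 AM to 2:56 PM is 217 minutes.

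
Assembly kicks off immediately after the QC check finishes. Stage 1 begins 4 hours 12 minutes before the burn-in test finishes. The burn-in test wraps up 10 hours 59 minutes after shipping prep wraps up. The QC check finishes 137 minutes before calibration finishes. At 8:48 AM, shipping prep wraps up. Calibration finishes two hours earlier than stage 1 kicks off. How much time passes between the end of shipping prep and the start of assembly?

The burn-in test ends at 8:48 AM + 659 min = 7:47 PM.
Stage 1 starts at 7:47 PM − 252 min = 3:35 PM.
Calibration ends at 3:35 PM − 120 min = 1:35 PM.
The QC check ends at 1:35 PM − 137 min = 11:18 AM.
So assembly starts at 11:18 AM.
From 8:48 AM to 11:18 AM is 2 hours 30 minutes.

2 hours 30 minutes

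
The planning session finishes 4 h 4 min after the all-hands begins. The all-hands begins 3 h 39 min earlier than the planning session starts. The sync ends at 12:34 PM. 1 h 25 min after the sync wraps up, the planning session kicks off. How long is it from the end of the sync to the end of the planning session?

1 hour 50 minutes

The planning session starts at 12:34 PM + 85 min = 1:59 PM.
The all-hands starts at 1:59 PM − 219 min = 10:20 AM.
The planning session ends at 10:20 AM + 244 min = 2:24 PM.
From 12:34 PM to 2:24 PM is 1 hour 50 minutes.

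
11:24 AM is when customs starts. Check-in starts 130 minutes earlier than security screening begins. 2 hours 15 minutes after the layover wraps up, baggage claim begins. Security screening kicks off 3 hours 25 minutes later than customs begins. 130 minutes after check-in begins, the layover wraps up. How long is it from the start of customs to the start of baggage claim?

Security screening starts at 11:24 AM + 205 min = 2:49 PM.
Check-in starts at 2:49 PM − 130 min = 12:39 PM.
The layover ends at 12:39 PM + 130 min = 2:49 PM.
Baggage claim starts at 2:49 PM + 135 min = 5:04 PM.
From 11:24 AM to 5:04 PM is 5 hours 40 minutes.

5 hours 40 minutes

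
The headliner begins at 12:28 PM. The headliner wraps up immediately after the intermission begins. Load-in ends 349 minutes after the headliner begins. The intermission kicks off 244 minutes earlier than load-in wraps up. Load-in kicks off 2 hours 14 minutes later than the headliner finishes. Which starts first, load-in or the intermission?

Load-in ends at 12:28 PM + 349 min = 6:17 PM.
The intermission starts at 6:17 PM − 244 min = 2:13 PM.
So the headliner ends at 2:13 PM.
Load-in starts at 2:13 PM + 134 min = 4:27 PM.
Load-in starts at 4:27 PM and the intermission starts at 2:13 PM, so the intermission is first.

the intermission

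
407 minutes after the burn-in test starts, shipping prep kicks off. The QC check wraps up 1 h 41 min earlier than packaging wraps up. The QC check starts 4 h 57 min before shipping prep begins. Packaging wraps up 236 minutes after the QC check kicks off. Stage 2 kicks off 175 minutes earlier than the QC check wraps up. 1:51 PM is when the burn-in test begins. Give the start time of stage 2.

3:01 PM

Shipping prep starts at 1:51 PM + 407 min = 8:38 PM.
The QC check starts at 8:38 PM − 297 min = 3:41 PM.
Packaging ends at 3:41 PM + 236 min = 7:37 PM.
The QC check ends at 7:37 PM − 101 min = 5:56 PM.
Stage 2 starts at 5:56 PM − 175 min = 3:01 PM.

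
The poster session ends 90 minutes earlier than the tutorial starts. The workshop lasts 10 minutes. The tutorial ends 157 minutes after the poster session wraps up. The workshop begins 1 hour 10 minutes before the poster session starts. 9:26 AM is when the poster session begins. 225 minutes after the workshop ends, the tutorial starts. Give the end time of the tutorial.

1:18 PM

The workshop starts at 9:26 AM − 70 min = 8:16 AM.
The workshop ends at 8:16 AM + 10 min = 8:26 AM.
The tutorial starts at 8:26 AM + 225 min = 12:11 PM.
The poster session ends at 12:11 PM − 90 min = 10:41 AM.
The tutorial ends at 10:41 AM + 157 min = 1:18 PM.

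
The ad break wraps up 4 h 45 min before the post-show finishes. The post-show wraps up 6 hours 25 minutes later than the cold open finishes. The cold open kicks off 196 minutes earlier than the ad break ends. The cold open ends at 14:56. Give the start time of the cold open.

13:20

The post-show ends at 14:56 + 385 min = 21:21.
The ad break ends at 21:21 − 285 min = 16:36.
The cold open starts at 16:36 − 196 min = 13:20.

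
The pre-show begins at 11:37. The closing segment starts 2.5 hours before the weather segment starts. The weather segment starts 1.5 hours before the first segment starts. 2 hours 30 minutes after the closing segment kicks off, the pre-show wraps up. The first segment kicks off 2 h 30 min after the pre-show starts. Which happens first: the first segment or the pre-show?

the pre-show

The first segment starts at 11:37 + 150 min = 14:07.
The first segment starts at 14:07 and the pre-show starts at 11:37, so the pre-show is first.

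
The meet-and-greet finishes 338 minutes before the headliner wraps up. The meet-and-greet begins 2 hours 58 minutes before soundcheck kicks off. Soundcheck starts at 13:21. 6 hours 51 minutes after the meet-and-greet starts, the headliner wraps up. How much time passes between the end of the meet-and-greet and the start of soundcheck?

1 hour 45 minutes

The meet-and-greet starts at 13:21 − 178 min = 10:23.
The headliner ends at 10:23 + 411 min = 17:14.
The meet-and-greet ends at 17:14 − 338 min = 11:36.
From 11:36 to 13:21 is 1 hour 45 minutes.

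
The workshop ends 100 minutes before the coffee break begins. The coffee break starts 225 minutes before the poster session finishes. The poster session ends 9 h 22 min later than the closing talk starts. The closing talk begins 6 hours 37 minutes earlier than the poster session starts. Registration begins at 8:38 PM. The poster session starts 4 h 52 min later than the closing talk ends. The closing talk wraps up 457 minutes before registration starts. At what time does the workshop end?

3:13 PM

The closing talk ends at 8:38 PM − 457 min = 1:01 PM.
The poster session starts at 1:01 PM + 292 min = 5:53 PM.
The closing talk starts at 5:53 PM − 397 min = 11:16 AM.
The poster session ends at 11:16 AM + 562 min = 8:38 PM.
The coffee break starts at 8:38 PM − 225 min = 4:53 PM.
The workshop ends at 4:53 PM − 100 min = 3:13 PM.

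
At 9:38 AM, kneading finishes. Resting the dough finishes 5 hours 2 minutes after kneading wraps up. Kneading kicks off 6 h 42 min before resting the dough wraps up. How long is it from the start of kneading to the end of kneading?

1 h 40 min

Resting the dough ends at 9:38 AM + 302 min = 2:40 PM.
Kneading starts at 2:40 PM − 402 min = 7:58 AM.
From 7:58 AM to 9:38 AM is 1 h 40 min.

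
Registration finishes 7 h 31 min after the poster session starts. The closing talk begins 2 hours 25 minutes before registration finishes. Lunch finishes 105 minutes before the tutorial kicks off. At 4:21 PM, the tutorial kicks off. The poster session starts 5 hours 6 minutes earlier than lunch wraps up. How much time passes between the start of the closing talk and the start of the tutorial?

1 hour 45 minutes

Lunch ends at 4:21 PM − 105 min = 2:36 PM.
The poster session starts at 2:36 PM − 306 min = 9:30 AM.
Registration ends at 9:30 AM + 451 min = 5:01 PM.
The closing talk starts at 5:01 PM − 145 min = 2:36 PM.
From 2:36 PM to 4:21 PM is 1 hour 45 minutes.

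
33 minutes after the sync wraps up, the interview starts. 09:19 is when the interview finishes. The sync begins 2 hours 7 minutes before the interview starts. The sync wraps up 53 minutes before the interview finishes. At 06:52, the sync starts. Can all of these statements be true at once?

Yes

The sync ends at 09:19 − 53 min = 08:26.
The interview starts at 08:26 + 33 min = 08:59.
The sync starts at 08:59 − 127 min = 06:52.
That matches the stated 06:52, so the schedule is consistent.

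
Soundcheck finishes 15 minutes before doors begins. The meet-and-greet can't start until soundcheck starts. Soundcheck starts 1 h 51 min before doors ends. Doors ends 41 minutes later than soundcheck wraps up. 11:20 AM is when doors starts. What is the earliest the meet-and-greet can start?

Soundcheck ends at 11:20 AM − 15 min = 11:05 AM.
Doors ends at 11:05 AM + 41 min = 11:46 AM.
Soundcheck starts at 11:46 AM − 111 min = 9:55 AM.
The meet-and-greet is bounded by soundcheck, so the earliest it can start is 9:55 AM.

9:55 AM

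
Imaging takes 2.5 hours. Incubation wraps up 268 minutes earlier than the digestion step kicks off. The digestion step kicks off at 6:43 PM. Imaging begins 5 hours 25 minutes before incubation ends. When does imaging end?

Incubation ends at 6:43 PM − 268 min = 2:15 PM.
Imaging starts at 2:15 PM − 325 min = 8:50 AM.
Imaging ends at 8:50 AM + 150 min = 11:20 AM.

11:20 AM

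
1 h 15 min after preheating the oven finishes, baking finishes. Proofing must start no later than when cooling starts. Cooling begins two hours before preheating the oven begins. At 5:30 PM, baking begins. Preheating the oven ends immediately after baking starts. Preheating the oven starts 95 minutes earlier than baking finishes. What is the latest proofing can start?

3:10 PM

Preheating the oven ends at 5:30 PM.
Baking ends at 5:30 PM + 75 min = 6:45 PM.
Preheating the oven starts at 6:45 PM − 95 min = 5:10 PM.
Cooling starts at 5:10 PM − 120 min = 3:10 PM.
Proofing is bounded by cooling, so the latest it can start is 3:10 PM.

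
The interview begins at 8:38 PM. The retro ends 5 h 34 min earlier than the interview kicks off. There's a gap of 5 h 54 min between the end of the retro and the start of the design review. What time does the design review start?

8:58 PM

The retro ends at 8:38 PM − 334 min = 3:04 PM.
The design review starts at 3:04 PM + 354 min = 8:58 PM.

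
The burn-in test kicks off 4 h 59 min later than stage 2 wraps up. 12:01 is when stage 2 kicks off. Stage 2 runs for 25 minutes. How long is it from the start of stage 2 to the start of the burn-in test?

Stage 2 ends at 12:01 + 25 min = 12:26.
The burn-in test starts at 12:26 + 299 min = 17:25.
From 12:01 to 17:25 is 5 hours 24 minutes.

5 hours 24 minutes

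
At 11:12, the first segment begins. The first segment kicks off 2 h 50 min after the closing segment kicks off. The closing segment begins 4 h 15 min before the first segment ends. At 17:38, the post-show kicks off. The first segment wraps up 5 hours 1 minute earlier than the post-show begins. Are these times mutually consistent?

Yes

The first segment ends at 17:38 − 301 min = 12:37.
The closing segment starts at 12:37 − 255 min = 08:22.
The first segment starts at 08:22 + 170 min = 11:12.
That matches the stated 11:12, so the schedule is consistent.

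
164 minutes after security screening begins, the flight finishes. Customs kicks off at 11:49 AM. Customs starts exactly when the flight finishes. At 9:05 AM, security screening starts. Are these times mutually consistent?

The flight ends at 9:05 AM + 164 min = 11:49 AM.
So customs starts at 11:49 AM.
That matches the stated 11:49 AM, so the schedule is consistent.

Yes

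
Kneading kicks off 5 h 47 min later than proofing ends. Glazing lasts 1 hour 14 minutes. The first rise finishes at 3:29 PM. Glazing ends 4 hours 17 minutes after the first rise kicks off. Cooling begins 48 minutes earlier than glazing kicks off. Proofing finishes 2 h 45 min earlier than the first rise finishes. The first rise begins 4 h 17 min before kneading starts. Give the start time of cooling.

Proofing ends at 3:29 PM − 165 min = 12:44 PM.
Kneading starts at 12:44 PM + 347 min = 6:31 PM.
The first rise starts at 6:31 PM − 257 min = 2:14 PM.
Glazing ends at 2:14 PM + 257 min = 6:31 PM.
Glazing starts at 6:31 PM − 74 min = 5:17 PM.
Cooling starts at 5:17 PM − 48 min = 4:29 PM.

4:29 PM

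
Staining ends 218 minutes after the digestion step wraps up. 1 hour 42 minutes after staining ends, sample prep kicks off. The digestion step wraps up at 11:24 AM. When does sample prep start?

4:44 PM

Staining ends at 11:24 AM + 218 min = 3:02 PM.
Sample prep starts at 3:02 PM + 102 min = 4:44 PM.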